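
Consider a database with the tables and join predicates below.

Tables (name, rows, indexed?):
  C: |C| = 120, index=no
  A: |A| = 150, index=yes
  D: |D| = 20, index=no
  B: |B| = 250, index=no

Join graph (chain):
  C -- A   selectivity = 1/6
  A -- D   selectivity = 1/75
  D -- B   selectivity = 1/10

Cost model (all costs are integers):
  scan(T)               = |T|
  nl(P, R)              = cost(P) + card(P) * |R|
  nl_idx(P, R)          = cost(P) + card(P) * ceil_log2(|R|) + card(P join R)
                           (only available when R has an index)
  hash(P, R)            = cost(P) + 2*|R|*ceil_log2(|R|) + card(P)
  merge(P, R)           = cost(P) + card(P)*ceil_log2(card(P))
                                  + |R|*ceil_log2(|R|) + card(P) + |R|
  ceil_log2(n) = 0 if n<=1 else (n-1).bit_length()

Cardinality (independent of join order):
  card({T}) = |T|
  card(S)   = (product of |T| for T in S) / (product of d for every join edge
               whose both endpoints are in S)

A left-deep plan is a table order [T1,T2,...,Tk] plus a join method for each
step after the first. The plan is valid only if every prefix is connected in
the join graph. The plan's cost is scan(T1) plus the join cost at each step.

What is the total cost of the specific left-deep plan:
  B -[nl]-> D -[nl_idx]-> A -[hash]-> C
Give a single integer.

12930

step 1: scan B: cost=250, card=250
step 2: join D via nl
    card(P join D) = 250*20/(10) = 500
    cost = 250 + 250*20 = 5250
step 3: join A via nl_idx
    card(P join A) = 500*150/(75) = 1000
    cost = 5250 + 500*8 + 1000 = 10250
step 4: join C via hash
    card(P join C) = 1000*120/(6) = 20000
    cost = 10250 + 2*120*7 + 1000 = 12930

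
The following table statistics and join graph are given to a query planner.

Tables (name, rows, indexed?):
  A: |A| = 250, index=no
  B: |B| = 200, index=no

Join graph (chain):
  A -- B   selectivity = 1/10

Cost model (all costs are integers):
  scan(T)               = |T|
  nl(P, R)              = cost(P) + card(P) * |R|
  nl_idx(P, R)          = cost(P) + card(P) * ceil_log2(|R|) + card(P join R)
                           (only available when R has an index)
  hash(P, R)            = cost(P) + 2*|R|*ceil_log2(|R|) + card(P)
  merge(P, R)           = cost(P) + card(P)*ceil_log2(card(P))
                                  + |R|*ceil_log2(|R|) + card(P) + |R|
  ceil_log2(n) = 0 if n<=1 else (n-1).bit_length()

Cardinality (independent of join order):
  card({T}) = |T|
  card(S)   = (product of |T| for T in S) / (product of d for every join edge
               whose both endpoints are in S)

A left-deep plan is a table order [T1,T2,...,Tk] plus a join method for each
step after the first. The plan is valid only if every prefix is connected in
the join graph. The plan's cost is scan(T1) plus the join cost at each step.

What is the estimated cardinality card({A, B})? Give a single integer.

Tables in S: A(250), B(200)
Edges inside S: A-B(d=10)
numerator = 250 * 200 = 50000
denominator = 10 = 10
card(S) = 50000 / 10 = 5000

5000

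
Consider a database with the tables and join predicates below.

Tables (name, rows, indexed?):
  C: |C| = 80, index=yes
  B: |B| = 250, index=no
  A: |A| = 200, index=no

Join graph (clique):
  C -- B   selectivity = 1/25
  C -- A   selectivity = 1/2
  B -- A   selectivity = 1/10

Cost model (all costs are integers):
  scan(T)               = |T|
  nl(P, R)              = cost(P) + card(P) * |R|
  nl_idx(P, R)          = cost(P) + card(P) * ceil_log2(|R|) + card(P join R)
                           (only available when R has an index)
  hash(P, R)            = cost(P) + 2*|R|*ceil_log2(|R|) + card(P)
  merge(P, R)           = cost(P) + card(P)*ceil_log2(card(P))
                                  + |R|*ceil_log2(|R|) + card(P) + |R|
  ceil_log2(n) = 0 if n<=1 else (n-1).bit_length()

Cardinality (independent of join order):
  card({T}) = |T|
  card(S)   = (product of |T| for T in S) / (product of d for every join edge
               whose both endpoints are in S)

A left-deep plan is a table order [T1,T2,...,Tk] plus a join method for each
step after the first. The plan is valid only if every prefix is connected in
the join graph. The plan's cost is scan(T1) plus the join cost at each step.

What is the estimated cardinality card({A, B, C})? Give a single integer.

8000

Tables in S: A(200), B(250), C(80)
Edges inside S: C-B(d=25), C-A(d=2), B-A(d=10)
numerator = 200 * 250 * 80 = 4000000
denominator = 25 * 2 * 10 = 500
card(S) = 4000000 / 500 = 8000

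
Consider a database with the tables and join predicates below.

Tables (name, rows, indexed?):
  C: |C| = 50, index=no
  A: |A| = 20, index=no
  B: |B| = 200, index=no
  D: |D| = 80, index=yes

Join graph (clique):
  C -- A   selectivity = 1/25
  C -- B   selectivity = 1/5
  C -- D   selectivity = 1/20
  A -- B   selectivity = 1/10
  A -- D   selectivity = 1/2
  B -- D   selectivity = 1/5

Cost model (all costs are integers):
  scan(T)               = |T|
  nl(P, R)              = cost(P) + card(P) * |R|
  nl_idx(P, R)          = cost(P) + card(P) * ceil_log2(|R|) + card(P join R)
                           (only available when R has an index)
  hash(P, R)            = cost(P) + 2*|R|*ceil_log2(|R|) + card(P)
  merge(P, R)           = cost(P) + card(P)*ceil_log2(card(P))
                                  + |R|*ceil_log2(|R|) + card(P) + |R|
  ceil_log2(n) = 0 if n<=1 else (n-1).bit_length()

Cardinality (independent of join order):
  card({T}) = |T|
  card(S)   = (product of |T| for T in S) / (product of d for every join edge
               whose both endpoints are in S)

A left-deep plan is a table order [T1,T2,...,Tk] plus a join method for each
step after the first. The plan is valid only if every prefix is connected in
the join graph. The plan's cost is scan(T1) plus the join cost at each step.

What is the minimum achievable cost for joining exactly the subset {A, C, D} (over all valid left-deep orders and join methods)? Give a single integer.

Selinger DP over subsets of {A,C,D}:
  {C}: scan cost=50, card=50
  {A}: scan cost=20, card=20
  {D}: scan cost=80, card=80
  {AC}: card=40; try (A,hash)→300, (C,merge)→490, (A,merge)→520, (C,hash)→640, (C,nl)→1020, (A,nl)→1050; best=300 via (A,hash)
  {CD}: card=200; try (D,nl_idx)→600, (C,hash)→760, (D,merge)→1040, (C,merge)→1070, (D,hash)→1220, (D,nl)→4050 …(+1); best=600 via (D,nl_idx)
  {AD}: card=800; try (A,hash)→360, (D,merge)→780, (A,merge)→840, (D,nl_idx)→960, (D,hash)→1160, (D,nl)→1620 …(+1); best=360 via (A,hash)
  {ACD}: card=80; try (D,nl_idx)→660, (A,hash)→1000, (D,merge)→1220, (D,hash)→1460, (C,hash)→1760, (A,merge)→2520 …(+4); best=660 via (D,nl_idx)

660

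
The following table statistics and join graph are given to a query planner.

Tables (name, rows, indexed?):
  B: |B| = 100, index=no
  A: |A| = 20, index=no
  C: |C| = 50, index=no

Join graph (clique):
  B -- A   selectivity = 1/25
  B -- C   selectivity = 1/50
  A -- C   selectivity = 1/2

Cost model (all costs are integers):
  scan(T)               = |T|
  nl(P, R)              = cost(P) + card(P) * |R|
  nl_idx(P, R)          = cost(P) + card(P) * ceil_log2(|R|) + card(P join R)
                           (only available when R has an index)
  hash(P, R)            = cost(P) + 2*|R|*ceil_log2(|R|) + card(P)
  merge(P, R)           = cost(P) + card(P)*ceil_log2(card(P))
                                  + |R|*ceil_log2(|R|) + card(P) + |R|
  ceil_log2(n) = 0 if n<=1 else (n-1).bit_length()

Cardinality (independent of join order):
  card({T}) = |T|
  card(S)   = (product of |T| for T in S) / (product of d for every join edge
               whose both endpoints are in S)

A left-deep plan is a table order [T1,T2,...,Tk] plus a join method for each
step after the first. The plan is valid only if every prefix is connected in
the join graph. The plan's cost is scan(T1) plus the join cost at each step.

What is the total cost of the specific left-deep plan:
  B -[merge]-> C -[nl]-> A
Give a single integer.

3250

step 1: scan B: cost=100, card=100
step 2: join C via merge
    card(P join C) = 100*50/(50) = 100
    cost = 100 + 100*7 + 50*6 + 100 + 50 = 1250
step 3: join A via nl
    card(P join A) = 100*20/(25*2) = 40
    cost = 1250 + 100*20 = 3250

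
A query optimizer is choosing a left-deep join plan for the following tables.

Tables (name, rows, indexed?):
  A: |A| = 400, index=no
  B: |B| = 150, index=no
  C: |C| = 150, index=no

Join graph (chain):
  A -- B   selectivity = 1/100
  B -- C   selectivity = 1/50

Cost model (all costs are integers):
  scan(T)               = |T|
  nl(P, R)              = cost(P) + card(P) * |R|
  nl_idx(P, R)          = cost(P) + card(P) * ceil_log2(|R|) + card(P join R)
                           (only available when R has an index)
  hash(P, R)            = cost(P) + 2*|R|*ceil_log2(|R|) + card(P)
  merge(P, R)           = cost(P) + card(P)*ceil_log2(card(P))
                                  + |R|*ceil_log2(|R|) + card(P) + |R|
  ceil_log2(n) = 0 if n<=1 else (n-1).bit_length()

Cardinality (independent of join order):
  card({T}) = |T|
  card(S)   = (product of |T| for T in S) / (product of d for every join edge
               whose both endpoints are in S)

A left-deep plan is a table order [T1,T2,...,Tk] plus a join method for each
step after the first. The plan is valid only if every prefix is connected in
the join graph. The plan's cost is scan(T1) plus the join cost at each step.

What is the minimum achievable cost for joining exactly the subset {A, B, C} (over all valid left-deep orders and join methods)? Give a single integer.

Selinger DP over subsets of {A,B,C}:
  {A}: scan cost=400, card=400
  {B}: scan cost=150, card=150
  {C}: scan cost=150, card=150
  {AB}: card=600; try (B,hash)→3200, (A,merge)→5500, (B,merge)→5750, (A,hash)→7500, (A,nl)→60150, (B,nl)→60400; best=3200 via (B,hash)
  {BC}: card=450; try (C,hash)→2700, (B,hash)→2700, (C,merge)→2850, (B,merge)→2850, (C,nl)→22650, (B,nl)→22650; best=2700 via (C,hash)
  {ABC}: card=1800; try (C,hash)→6200, (A,hash)→10350, (C,merge)→11150, (A,merge)→11200, (C,nl)→93200, (A,nl)→182700; best=6200 via (C,hash)

6200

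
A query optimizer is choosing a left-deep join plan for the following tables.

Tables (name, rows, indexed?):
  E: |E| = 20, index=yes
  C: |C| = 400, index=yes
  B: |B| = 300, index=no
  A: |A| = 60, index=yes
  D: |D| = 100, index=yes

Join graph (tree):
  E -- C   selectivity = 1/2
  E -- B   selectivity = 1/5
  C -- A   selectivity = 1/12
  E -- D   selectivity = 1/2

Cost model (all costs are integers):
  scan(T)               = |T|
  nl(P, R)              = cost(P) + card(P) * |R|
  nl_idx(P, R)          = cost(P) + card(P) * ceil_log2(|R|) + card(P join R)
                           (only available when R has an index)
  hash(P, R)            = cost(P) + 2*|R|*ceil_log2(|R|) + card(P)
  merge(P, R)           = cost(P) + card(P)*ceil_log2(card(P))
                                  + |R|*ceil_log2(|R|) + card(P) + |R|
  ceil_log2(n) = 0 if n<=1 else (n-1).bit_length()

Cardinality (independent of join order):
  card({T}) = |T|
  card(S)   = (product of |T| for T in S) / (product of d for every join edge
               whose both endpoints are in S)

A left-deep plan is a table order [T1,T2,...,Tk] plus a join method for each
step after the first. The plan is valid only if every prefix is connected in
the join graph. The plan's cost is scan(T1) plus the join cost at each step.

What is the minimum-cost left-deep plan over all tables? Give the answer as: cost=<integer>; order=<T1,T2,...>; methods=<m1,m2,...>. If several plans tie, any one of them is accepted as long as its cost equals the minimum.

cost=1030520; order=C,A,E,D,B; methods=hash,hash,hash,hash

Selinger DP (subsets sized 1..n):
  {E}: scan cost=20, card=20
  {C}: scan cost=400, card=400
  {B}: scan cost=300, card=300
  {A}: scan cost=60, card=60
  {D}: scan cost=100, card=100
  {CE}: card=4000; try (E,hash)→1000, (C,merge)→4140, (C,nl_idx)→4200, (E,merge)→4520, (E,nl_idx)→6400, (C,hash)→7240 …(+2); best=1000 via (E,hash)
  {BE}: card=1200; try (E,hash)→800, (E,nl_idx)→3000, (B,merge)→3140, (E,merge)→3420, (B,hash)→5440, (B,nl)→6020 …(+1); best=800 via (E,hash)
  {DE}: card=1000; try (E,hash)→400, (D,merge)→940, (E,merge)→1020, (D,nl_idx)→1160, (D,hash)→1440, (E,nl_idx)→1600 …(+2); best=400 via (E,hash)
  {AC}: card=2000; try (A,hash)→1520, (C,nl_idx)→2600, (C,merge)→4480, (A,nl_idx)→4800, (A,merge)→4820, (C,hash)→7320 …(+2); best=1520 via (A,hash)
  {BCE}: card=240000; try (C,hash)→9200, (B,hash)→10400, (C,merge)→19200, (B,merge)→56000, (C,nl_idx)→251600, (C,nl)→480800 …(+1); best=9200 via (C,hash)
  {ACE}: card=20000; try (E,hash)→3720, (A,hash)→5720, (E,merge)→25640, (E,nl_idx)→31520, (E,nl)→41520, (A,nl_idx)→45000 …(+2); best=3720 via (E,hash)
  {CDE}: card=200000; try (D,hash)→6400, (C,hash)→8600, (C,merge)→15400, (D,merge)→53800, (C,nl_idx)→209400, (D,nl_idx)→229000 …(+2); best=6400 via (D,hash)
  {BDE}: card=60000; try (D,hash)→3400, (B,hash)→6800, (B,merge)→14400, (D,merge)→16000, (D,nl_idx)→69200, (D,nl)→120800 …(+1); best=3400 via (D,hash)
  {ABCE}: card=1200000; try (B,hash)→29120, (A,hash)→249920, (B,merge)→326720, (A,nl_idx)→2649200, (A,merge)→4569620, (B,nl)→6003720 …(+1); best=29120 via (B,hash)
  {BCDE}: card=12000000; try (C,hash)→70600, (B,hash)→211800, (D,hash)→250600, (C,merge)→1027400, (B,merge)→3809400, (D,merge)→4570000 …(+5); best=70600 via (C,hash)
  {ACDE}: card=1000000; try (D,hash)→25120, (A,hash)→207120, (D,merge)→324520, (D,nl_idx)→1143720, (D,nl)→2003720, (A,nl_idx)→2206400 …(+2); best=25120 via (D,hash)
  {ABCDE}: card=60000000; try (B,hash)→1030520, (D,hash)→1230520, (A,hash)→12071320, (B,merge)→21028120, (D,merge)→26429920, (D,nl_idx)→68429120 …(+5); best=1030520 via (B,hash)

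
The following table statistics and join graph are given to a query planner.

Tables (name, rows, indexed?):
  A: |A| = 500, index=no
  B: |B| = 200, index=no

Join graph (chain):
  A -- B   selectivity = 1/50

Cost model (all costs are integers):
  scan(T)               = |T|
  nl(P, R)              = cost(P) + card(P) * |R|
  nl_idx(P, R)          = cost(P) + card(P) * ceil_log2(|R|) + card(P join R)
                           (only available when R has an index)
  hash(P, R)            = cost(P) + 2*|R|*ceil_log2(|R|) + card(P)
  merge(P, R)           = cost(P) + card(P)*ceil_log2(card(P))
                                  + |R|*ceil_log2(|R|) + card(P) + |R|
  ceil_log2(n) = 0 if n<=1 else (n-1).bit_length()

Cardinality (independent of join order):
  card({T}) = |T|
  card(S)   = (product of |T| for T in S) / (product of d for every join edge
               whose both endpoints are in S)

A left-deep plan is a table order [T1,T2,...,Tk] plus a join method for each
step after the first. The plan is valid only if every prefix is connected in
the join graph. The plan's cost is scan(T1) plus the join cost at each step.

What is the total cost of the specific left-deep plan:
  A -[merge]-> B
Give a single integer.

step 1: scan A: cost=500, card=500
step 2: join B via merge
    card(P join B) = 500*200/(50) = 2000
    cost = 500 + 500*9 + 200*8 + 500 + 200 = 7300

7300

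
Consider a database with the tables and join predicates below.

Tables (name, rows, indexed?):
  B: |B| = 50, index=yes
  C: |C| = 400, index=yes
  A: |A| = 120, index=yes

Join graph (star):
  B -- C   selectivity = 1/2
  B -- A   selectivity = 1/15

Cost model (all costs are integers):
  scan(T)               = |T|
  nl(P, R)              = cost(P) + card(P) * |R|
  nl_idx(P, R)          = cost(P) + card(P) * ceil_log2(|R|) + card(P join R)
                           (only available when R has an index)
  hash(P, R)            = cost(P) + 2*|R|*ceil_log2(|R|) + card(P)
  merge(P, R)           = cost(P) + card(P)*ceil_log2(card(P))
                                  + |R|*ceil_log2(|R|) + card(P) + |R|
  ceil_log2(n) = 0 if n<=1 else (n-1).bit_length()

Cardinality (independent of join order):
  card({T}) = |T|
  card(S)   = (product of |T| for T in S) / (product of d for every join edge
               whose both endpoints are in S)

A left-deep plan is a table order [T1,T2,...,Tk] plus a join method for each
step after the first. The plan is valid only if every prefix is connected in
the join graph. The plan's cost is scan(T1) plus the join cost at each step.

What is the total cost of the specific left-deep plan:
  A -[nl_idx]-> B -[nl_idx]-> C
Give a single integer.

84840

step 1: scan A: cost=120, card=120
step 2: join B via nl_idx
    card(P join B) = 120*50/(15) = 400
    cost = 120 + 120*6 + 400 = 1240
step 3: join C via nl_idx
    card(P join C) = 400*400/(2) = 80000
    cost = 1240 + 400*9 + 80000 = 84840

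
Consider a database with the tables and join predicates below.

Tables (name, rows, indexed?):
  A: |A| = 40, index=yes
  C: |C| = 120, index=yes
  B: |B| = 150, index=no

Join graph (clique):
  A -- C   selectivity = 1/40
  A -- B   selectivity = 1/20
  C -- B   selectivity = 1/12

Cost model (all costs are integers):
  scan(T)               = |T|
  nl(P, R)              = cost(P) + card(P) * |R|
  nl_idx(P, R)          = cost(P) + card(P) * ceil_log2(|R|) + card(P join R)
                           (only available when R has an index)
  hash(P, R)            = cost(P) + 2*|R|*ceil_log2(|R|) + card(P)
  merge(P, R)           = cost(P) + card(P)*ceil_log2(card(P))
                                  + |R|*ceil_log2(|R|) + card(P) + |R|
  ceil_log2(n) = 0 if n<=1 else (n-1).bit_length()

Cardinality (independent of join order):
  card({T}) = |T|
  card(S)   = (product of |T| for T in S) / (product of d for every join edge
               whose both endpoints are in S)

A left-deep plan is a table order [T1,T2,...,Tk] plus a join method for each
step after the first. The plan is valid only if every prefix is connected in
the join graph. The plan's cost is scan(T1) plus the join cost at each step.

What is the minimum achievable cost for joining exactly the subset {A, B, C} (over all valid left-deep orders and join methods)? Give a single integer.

Selinger DP over subsets of {A,B,C}:
  {A}: scan cost=40, card=40
  {C}: scan cost=120, card=120
  {B}: scan cost=150, card=150
  {AC}: card=120; try (C,nl_idx)→440, (A,hash)→720, (A,nl_idx)→960, (C,merge)→1280, (A,merge)→1360, (C,hash)→1760 …(+2); best=440 via (C,nl_idx)
  {AB}: card=300; try (A,hash)→780, (A,nl_idx)→1350, (B,merge)→1670, (A,merge)→1780, (B,hash)→2480, (B,nl)→6040 …(+1); best=780 via (A,hash)
  {BC}: card=1500; try (C,hash)→1980, (B,merge)→2430, (C,merge)→2460, (B,hash)→2640, (C,nl_idx)→2700, (B,nl)→18120 …(+1); best=1980 via (C,hash)
  {ABC}: card=75; try (B,merge)→2750, (C,hash)→2760, (C,nl_idx)→2955, (B,hash)→2960, (A,hash)→3960, (C,merge)→4740 …(+5); best=2750 via (B,merge)

2750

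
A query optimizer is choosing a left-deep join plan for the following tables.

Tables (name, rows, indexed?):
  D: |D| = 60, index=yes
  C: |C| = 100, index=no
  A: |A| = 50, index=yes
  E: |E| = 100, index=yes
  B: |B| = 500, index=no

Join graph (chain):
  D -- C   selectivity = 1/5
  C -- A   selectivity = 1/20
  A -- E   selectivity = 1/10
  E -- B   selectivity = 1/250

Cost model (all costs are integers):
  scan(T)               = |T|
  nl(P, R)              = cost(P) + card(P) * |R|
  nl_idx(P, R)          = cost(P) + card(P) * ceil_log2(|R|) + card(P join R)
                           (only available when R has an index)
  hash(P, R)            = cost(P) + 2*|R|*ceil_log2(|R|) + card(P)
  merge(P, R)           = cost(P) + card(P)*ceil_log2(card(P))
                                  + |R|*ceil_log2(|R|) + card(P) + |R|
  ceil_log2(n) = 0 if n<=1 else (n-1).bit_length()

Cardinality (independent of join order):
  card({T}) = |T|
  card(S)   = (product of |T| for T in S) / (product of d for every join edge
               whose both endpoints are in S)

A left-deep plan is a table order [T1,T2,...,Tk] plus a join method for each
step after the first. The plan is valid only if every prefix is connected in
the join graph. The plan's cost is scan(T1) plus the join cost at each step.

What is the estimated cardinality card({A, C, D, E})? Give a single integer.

30000

Tables in S: A(50), C(100), D(60), E(100)
Edges inside S: D-C(d=5), C-A(d=20), A-E(d=10)
numerator = 50 * 100 * 60 * 100 = 30000000
denominator = 5 * 20 * 10 = 1000
card(S) = 30000000 / 1000 = 30000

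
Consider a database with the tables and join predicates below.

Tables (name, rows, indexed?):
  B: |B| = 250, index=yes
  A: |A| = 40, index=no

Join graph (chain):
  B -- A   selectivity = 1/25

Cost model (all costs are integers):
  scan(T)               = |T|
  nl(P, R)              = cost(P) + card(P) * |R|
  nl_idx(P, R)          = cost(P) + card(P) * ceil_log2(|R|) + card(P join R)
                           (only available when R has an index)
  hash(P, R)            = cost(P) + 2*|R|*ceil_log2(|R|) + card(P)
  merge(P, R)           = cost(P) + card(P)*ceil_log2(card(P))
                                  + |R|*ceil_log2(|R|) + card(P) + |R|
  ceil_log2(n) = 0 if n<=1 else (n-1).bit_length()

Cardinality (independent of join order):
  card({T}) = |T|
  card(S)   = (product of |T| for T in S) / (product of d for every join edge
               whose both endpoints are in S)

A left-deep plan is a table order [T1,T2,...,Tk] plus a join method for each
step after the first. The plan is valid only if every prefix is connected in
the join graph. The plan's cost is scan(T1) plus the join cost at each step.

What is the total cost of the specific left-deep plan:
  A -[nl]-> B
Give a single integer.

step 1: scan A: cost=40, card=40
step 2: join B via nl
    card(P join B) = 40*250/(25) = 400
    cost = 40 + 40*250 = 10040

10040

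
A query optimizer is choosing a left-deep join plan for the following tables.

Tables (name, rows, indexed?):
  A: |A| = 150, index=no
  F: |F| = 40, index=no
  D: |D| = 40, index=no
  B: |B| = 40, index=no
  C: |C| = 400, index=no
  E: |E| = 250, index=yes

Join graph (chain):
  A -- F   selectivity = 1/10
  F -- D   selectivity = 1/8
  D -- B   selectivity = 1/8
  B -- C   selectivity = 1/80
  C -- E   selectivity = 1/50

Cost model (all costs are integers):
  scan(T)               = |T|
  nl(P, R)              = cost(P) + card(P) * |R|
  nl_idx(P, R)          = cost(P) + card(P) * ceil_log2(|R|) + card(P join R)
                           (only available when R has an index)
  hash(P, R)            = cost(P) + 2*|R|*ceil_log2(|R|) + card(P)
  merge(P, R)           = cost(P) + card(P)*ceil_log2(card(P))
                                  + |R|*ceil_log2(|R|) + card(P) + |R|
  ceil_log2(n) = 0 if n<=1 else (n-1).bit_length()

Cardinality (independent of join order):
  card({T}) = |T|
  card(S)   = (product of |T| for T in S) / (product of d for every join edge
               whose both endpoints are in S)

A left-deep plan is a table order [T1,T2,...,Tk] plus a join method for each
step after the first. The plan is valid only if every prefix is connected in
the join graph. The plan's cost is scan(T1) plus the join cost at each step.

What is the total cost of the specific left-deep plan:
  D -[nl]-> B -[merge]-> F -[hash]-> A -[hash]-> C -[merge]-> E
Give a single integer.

step 1: scan D: cost=40, card=40
step 2: join B via nl
    card(P join B) = 40*40/(8) = 200
    cost = 40 + 40*40 = 1640
step 3: join F via merge
    card(P join F) = 200*40/(8) = 1000
    cost = 1640 + 200*8 + 40*6 + 200 + 40 = 3720
step 4: join A via hash
    card(P join A) = 1000*150/(10) = 15000
    cost = 3720 + 2*150*8 + 1000 = 7120
step 5: join C via hash
    card(P join C) = 15000*400/(80) = 75000
    cost = 7120 + 2*400*9 + 15000 = 29320
step 6: join E via merge
    card(P join E) = 75000*250/(50) = 375000
    cost = 29320 + 75000*17 + 250*8 + 75000 + 250 = 1381570

1381570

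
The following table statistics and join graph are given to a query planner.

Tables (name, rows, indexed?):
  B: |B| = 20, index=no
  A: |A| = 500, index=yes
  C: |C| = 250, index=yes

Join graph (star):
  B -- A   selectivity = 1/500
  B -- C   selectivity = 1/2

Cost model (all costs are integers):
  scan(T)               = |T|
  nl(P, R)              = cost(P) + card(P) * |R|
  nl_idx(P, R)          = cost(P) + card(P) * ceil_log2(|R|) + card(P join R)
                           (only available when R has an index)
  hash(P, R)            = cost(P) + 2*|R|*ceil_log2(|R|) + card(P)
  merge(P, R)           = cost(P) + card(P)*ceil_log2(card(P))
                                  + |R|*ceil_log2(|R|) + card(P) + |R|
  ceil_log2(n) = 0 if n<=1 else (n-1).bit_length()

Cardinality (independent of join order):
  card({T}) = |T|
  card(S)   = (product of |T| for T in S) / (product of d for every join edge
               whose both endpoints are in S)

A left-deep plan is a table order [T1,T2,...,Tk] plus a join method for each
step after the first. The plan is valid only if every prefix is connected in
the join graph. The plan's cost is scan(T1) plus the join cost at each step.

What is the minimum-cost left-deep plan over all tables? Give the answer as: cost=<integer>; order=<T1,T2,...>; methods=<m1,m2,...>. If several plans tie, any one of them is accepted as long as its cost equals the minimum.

cost=2590; order=B,A,C; methods=nl_idx,merge

Selinger DP (subsets sized 1..n):
  {B}: scan cost=20, card=20
  {A}: scan cost=500, card=500
  {C}: scan cost=250, card=250
  {AB}: card=20; try (A,nl_idx)→220, (B,hash)→1200, (A,merge)→5140, (B,merge)→5620, (A,hash)→9040, (A,nl)→10020 …(+1); best=220 via (A,nl_idx)
  {BC}: card=2500; try (B,hash)→700, (C,merge)→2390, (B,merge)→2620, (C,nl_idx)→2680, (C,hash)→4040, (C,nl)→5020 …(+1); best=700 via (B,hash)
  {ABC}: card=2500; try (C,merge)→2590, (C,nl_idx)→2880, (C,hash)→4240, (C,nl)→5220, (A,hash)→12200, (A,nl_idx)→25700 …(+2); best=2590 via (C,merge)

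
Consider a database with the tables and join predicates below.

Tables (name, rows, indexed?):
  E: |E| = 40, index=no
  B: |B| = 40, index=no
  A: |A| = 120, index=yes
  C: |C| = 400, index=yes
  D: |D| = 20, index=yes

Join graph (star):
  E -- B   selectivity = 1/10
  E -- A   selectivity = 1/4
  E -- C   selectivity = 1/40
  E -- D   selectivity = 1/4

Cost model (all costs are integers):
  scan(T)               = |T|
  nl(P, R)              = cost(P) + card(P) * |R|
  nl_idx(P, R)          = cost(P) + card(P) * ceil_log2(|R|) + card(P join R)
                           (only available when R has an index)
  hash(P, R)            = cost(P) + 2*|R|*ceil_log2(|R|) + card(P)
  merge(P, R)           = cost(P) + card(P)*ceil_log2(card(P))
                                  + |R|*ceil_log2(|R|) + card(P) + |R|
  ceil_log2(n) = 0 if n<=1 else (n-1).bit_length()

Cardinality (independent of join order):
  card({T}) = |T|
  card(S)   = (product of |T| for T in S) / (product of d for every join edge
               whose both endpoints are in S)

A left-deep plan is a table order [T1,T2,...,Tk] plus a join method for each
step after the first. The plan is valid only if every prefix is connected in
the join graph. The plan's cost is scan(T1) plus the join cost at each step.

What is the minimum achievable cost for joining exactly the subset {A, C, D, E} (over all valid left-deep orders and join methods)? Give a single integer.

Selinger DP over subsets of {A,C,D,E}:
  {E}: scan cost=40, card=40
  {A}: scan cost=120, card=120
  {C}: scan cost=400, card=400
  {D}: scan cost=20, card=20
  {AE}: card=1200; try (E,hash)→720, (A,merge)→1280, (E,merge)→1360, (A,nl_idx)→1520, (A,hash)→1760, (A,nl)→4840 …(+1); best=720 via (E,hash)
  {CE}: card=400; try (C,nl_idx)→800, (E,hash)→1280, (C,merge)→4320, (E,merge)→4680, (C,hash)→7280, (C,nl)→16040 …(+1); best=800 via (C,nl_idx)
  {DE}: card=200; try (D,hash)→280, (E,merge)→420, (D,merge)→440, (D,nl_idx)→440, (E,hash)→520, (E,nl)→820 …(+1); best=280 via (D,hash)
  {ACE}: card=12000; try (A,hash)→2880, (A,merge)→5760, (C,hash)→9120, (A,nl_idx)→15600, (C,merge)→19120, (C,nl_idx)→23520 …(+2); best=2880 via (A,hash)
  {ADE}: card=6000; try (D,hash)→2120, (A,hash)→2160, (A,merge)→3040, (A,nl_idx)→7680, (D,nl_idx)→12720, (D,merge)→15240 …(+2); best=2120 via (D,hash)
  {CDE}: card=2000; try (D,hash)→1400, (C,nl_idx)→4080, (D,nl_idx)→4800, (D,merge)→4920, (C,merge)→6080, (C,hash)→7680 …(+2); best=1400 via (D,hash)
  {ACDE}: card=60000; try (A,hash)→5080, (D,hash)→15080, (C,hash)→15320, (A,merge)→26360, (A,nl_idx)→75400, (C,merge)→90120 …(+6); best=5080 via (A,hash)

5080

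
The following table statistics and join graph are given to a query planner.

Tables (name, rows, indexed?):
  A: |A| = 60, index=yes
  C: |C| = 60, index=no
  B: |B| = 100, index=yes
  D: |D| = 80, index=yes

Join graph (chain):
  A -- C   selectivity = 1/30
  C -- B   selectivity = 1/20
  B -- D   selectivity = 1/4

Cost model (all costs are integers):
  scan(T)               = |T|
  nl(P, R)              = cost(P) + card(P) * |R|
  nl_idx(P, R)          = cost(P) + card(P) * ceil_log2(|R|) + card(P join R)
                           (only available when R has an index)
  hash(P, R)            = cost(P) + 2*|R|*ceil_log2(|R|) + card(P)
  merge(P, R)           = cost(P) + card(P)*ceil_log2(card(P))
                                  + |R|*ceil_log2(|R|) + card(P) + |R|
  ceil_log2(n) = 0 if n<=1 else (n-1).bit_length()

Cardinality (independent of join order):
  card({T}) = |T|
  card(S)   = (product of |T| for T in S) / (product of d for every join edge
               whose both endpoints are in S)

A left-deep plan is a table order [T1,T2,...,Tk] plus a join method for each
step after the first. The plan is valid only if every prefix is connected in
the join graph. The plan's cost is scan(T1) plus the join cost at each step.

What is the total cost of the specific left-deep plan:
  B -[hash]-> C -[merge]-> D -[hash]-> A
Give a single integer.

11280

step 1: scan B: cost=100, card=100
step 2: join C via hash
    card(P join C) = 100*60/(20) = 300
    cost = 100 + 2*60*6 + 100 = 920
step 3: join D via merge
    card(P join D) = 300*80/(4) = 6000
    cost = 920 + 300*9 + 80*7 + 300 + 80 = 4560
step 4: join A via hash
    card(P join A) = 6000*60/(30) = 12000
    cost = 4560 + 2*60*6 + 6000 = 11280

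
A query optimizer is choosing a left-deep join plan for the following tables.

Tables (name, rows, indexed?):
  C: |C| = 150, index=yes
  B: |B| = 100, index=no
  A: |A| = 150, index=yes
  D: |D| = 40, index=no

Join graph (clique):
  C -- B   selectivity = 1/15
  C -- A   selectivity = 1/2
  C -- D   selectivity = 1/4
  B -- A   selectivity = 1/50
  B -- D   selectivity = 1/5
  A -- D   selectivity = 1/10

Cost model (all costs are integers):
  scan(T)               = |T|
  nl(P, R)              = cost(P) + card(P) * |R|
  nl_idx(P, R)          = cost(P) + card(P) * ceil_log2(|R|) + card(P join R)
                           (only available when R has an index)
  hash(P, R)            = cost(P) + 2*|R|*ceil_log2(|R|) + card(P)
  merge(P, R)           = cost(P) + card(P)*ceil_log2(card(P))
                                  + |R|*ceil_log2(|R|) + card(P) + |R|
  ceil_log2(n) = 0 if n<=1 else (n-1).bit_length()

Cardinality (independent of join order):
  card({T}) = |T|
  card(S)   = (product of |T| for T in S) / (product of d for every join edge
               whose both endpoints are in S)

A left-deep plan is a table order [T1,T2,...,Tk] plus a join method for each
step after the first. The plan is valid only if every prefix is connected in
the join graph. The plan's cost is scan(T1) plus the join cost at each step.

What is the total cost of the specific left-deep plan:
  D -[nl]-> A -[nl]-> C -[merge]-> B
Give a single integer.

step 1: scan D: cost=40, card=40
step 2: join A via nl
    card(P join A) = 40*150/(10) = 600
    cost = 40 + 40*150 = 6040
step 3: join C via nl
    card(P join C) = 600*150/(2*4) = 11250
    cost = 6040 + 600*150 = 96040
step 4: join B via merge
    card(P join B) = 11250*100/(15*50*5) = 300
    cost = 96040 + 11250*14 + 100*7 + 11250 + 100 = 265590

265590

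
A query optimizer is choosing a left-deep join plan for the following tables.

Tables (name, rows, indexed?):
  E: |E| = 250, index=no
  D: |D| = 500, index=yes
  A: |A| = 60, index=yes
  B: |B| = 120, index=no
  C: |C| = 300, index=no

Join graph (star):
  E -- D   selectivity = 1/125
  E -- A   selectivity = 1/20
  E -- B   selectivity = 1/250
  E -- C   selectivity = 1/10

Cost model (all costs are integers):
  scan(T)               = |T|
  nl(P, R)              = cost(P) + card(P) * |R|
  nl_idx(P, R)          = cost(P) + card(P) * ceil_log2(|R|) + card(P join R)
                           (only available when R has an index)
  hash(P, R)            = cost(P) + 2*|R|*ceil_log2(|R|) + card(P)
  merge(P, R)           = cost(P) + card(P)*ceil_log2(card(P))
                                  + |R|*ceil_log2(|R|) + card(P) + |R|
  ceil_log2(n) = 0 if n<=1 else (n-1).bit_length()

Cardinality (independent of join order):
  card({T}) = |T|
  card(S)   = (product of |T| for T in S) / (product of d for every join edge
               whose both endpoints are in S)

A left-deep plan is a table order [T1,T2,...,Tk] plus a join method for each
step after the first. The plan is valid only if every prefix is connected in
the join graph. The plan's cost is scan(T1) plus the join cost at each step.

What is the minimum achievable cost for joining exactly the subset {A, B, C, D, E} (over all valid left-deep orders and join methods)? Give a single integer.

Selinger DP over subsets of {A,B,C,D,E}:
  {E}: scan cost=250, card=250
  {D}: scan cost=500, card=500
  {A}: scan cost=60, card=60
  {B}: scan cost=120, card=120
  {C}: scan cost=300, card=300
  {DE}: card=1000; try (D,nl_idx)→3500, (E,hash)→5000, (D,merge)→7500, (E,merge)→7750, (D,hash)→9500, (D,nl)→125250 …(+1); best=3500 via (D,nl_idx)
  {AE}: card=750; try (A,hash)→1220, (A,nl_idx)→2500, (E,merge)→2730, (A,merge)→2920, (E,hash)→4120, (E,nl)→15060 …(+1); best=1220 via (A,hash)
  {BE}: card=120; try (B,hash)→2180, (E,merge)→3330, (B,merge)→3460, (E,hash)→4240, (E,nl)→30120, (B,nl)→30250; best=2180 via (B,hash)
  {CE}: card=7500; try (E,hash)→4600, (C,merge)→5500, (E,merge)→5550, (C,hash)→5900, (C,nl)→75250, (E,nl)→75300; best=4600 via (E,hash)
  {ADE}: card=3000; try (A,hash)→5220, (D,hash)→10970, (D,nl_idx)→10970, (A,nl_idx)→12500, (D,merge)→14470, (A,merge)→14920 …(+2); best=5220 via (A,hash)
  {BDE}: card=480; try (D,nl_idx)→3740, (B,hash)→6180, (D,merge)→8140, (D,hash)→11300, (B,merge)→15460, (D,nl)→62180 …(+1); best=3740 via (D,nl_idx)
  {CDE}: card=30000; try (C,hash)→9900, (C,merge)→17500, (D,hash)→21100, (D,nl_idx)→102100, (D,merge)→114600, (C,nl)→303500 …(+1); best=9900 via (C,hash)
  {ABE}: card=360; try (A,hash)→3020, (A,nl_idx)→3260, (A,merge)→3560, (B,hash)→3650, (A,nl)→9380, (B,merge)→10430 …(+1); best=3020 via (A,hash)
  {ACE}: card=22500; try (C,hash)→7370, (C,merge)→12470, (A,hash)→12820, (A,nl_idx)→72100, (A,merge)→110020, (C,nl)→226220 …(+1); best=7370 via (C,hash)
  {BCE}: card=3600; try (C,merge)→6140, (C,hash)→7700, (B,hash)→13780, (C,nl)→38180, (B,merge)→110560, (B,nl)→904600; best=6140 via (C,merge)
  {ABDE}: card=1440; try (A,hash)→4940, (D,nl_idx)→7700, (A,nl_idx)→8060, (A,merge)→8960, (B,hash)→9900, (D,merge)→11620 …(+5); best=4940 via (A,hash)
  {ACDE}: card=90000; try (C,hash)→13620, (D,hash)→38870, (A,hash)→40620, (C,merge)→47220, (A,nl_idx)→279900, (D,nl_idx)→299870 …(+5); best=13620 via (C,hash)
  {BCDE}: card=14400; try (C,hash)→9620, (C,merge)→11540, (D,hash)→18740, (B,hash)→41580, (D,nl_idx)→52940, (D,merge)→57940 …(+4); best=9620 via (C,hash)
  {ABCE}: card=10800; try (C,hash)→8780, (C,merge)→9620, (A,hash)→10460, (B,hash)→31550, (A,nl_idx)→38540, (A,merge)→53360 …(+4); best=8780 via (C,hash)
  {ABCDE}: card=43200; try (C,hash)→11780, (A,hash)→24740, (C,merge)→25220, (D,hash)→28580, (B,hash)→105300, (A,nl_idx)→139220 …(+8); best=11780 via (C,hash)

11780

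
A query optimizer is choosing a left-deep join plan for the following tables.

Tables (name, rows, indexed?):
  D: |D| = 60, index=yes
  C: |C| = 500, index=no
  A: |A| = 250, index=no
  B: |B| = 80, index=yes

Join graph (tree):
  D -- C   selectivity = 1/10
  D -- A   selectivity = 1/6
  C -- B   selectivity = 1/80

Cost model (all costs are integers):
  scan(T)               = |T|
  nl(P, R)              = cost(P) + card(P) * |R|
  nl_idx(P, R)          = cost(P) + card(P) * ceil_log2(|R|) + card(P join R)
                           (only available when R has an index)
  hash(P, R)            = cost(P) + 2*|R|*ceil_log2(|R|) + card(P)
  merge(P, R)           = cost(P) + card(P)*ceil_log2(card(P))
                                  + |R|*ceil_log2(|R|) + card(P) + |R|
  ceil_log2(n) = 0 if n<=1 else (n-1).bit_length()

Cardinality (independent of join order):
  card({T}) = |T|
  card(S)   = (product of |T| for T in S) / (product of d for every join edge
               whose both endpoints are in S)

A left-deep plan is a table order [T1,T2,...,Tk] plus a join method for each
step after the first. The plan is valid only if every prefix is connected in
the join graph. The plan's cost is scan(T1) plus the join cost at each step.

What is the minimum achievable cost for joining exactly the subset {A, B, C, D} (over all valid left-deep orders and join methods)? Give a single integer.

10340

Selinger DP over subsets of {A,B,C,D}:
  {D}: scan cost=60, card=60
  {C}: scan cost=500, card=500
  {A}: scan cost=250, card=250
  {B}: scan cost=80, card=80
  {CD}: card=3000; try (D,hash)→1720, (C,merge)→5480, (D,merge)→5920, (D,nl_idx)→6500, (C,hash)→9120, (C,nl)→30060 …(+1); best=1720 via (D,hash)
  {AD}: card=2500; try (D,hash)→1220, (A,merge)→2730, (D,merge)→2920, (A,hash)→4120, (D,nl_idx)→4250, (A,nl)→15060 …(+1); best=1220 via (D,hash)
  {BC}: card=500; try (B,hash)→2120, (B,nl_idx)→4500, (C,merge)→5720, (B,merge)→6140, (C,hash)→9160, (C,nl)→40080 …(+1); best=2120 via (B,hash)
  {ACD}: card=125000; try (A,hash)→8720, (C,hash)→12720, (C,merge)→38720, (A,merge)→42970, (A,nl)→751720, (C,nl)→1251220; best=8720 via (A,hash)
  {BCD}: card=3000; try (D,hash)→3340, (B,hash)→5840, (D,merge)→7540, (D,nl_idx)→8120, (B,nl_idx)→25720, (D,nl)→32120 …(+2); best=3340 via (D,hash)
  {ABCD}: card=125000; try (A,hash)→10340, (A,merge)→44590, (B,hash)→134840, (A,nl)→753340, (B,nl_idx)→1008720, (B,merge)→2259360 …(+1); best=10340 via (A,hash)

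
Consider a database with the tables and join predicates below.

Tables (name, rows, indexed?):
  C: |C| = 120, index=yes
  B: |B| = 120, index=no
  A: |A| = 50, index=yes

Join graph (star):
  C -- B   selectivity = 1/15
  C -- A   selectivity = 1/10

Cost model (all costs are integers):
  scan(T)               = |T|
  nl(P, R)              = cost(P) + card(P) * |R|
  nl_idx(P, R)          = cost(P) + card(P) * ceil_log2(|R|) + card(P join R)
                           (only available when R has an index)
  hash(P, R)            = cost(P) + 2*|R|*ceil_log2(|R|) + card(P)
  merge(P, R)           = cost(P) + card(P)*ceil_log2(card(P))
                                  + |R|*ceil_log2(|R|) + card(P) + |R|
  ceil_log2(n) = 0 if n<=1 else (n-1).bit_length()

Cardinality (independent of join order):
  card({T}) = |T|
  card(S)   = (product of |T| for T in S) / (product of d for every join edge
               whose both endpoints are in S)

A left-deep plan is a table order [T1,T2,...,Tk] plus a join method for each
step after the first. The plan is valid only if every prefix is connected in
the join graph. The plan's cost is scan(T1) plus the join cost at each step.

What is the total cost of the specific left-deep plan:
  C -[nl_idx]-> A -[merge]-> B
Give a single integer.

9000

step 1: scan C: cost=120, card=120
step 2: join A via nl_idx
    card(P join A) = 120*50/(10) = 600
    cost = 120 + 120*6 + 600 = 1440
step 3: join B via merge
    card(P join B) = 600*120/(15) = 4800
    cost = 1440 + 600*10 + 120*7 + 600 + 120 = 9000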